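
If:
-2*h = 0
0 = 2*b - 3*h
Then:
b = 0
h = 0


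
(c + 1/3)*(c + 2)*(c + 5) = c^3 + 22*c^2/3 + 37*c/3 + 10/3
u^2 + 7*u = u*(u + 7)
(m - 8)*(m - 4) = m^2 - 12*m + 32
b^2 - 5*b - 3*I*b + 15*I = (b - 5)*(b - 3*I)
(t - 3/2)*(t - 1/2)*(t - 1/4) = t^3 - 9*t^2/4 + 5*t/4 - 3/16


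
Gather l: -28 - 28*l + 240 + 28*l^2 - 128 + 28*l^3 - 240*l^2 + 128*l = 28*l^3 - 212*l^2 + 100*l + 84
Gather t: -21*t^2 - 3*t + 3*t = -21*t^2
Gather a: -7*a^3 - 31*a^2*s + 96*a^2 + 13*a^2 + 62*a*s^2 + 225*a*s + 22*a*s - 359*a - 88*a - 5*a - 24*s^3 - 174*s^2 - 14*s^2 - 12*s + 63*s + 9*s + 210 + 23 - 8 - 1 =-7*a^3 + a^2*(109 - 31*s) + a*(62*s^2 + 247*s - 452) - 24*s^3 - 188*s^2 + 60*s + 224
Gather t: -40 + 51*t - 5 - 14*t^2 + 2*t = -14*t^2 + 53*t - 45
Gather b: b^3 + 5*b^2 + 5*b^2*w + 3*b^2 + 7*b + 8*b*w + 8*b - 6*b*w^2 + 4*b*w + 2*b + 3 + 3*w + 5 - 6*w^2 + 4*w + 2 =b^3 + b^2*(5*w + 8) + b*(-6*w^2 + 12*w + 17) - 6*w^2 + 7*w + 10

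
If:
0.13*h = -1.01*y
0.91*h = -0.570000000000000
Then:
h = -0.63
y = 0.08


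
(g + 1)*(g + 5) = g^2 + 6*g + 5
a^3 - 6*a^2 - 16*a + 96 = (a - 6)*(a - 4)*(a + 4)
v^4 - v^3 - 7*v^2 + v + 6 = (v - 3)*(v - 1)*(v + 1)*(v + 2)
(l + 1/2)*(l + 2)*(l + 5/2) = l^3 + 5*l^2 + 29*l/4 + 5/2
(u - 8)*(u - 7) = u^2 - 15*u + 56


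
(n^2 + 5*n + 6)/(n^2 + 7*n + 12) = (n + 2)/(n + 4)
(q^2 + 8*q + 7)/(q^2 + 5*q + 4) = (q + 7)/(q + 4)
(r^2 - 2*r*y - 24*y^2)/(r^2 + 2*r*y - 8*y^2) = (-r + 6*y)/(-r + 2*y)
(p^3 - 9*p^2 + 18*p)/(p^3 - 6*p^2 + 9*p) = (p - 6)/(p - 3)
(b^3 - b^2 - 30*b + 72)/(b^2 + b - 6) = (b^3 - b^2 - 30*b + 72)/(b^2 + b - 6)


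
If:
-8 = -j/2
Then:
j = 16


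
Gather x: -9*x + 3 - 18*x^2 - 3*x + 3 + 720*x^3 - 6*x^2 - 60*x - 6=720*x^3 - 24*x^2 - 72*x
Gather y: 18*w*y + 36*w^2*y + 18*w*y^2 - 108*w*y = 18*w*y^2 + y*(36*w^2 - 90*w)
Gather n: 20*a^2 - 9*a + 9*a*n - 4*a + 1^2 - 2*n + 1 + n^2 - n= 20*a^2 - 13*a + n^2 + n*(9*a - 3) + 2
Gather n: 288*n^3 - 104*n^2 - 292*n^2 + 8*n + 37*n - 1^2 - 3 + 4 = 288*n^3 - 396*n^2 + 45*n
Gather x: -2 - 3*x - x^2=-x^2 - 3*x - 2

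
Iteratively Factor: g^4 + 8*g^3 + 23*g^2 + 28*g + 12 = (g + 1)*(g^3 + 7*g^2 + 16*g + 12) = (g + 1)*(g + 3)*(g^2 + 4*g + 4) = (g + 1)*(g + 2)*(g + 3)*(g + 2)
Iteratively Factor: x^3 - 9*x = (x - 3)*(x^2 + 3*x) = (x - 3)*(x + 3)*(x)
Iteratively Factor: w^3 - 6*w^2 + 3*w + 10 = (w - 5)*(w^2 - w - 2) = (w - 5)*(w - 2)*(w + 1)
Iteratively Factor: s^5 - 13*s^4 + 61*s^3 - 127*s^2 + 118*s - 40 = (s - 1)*(s^4 - 12*s^3 + 49*s^2 - 78*s + 40) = (s - 5)*(s - 1)*(s^3 - 7*s^2 + 14*s - 8) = (s - 5)*(s - 4)*(s - 1)*(s^2 - 3*s + 2) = (s - 5)*(s - 4)*(s - 2)*(s - 1)*(s - 1)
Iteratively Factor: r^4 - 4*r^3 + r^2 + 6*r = (r + 1)*(r^3 - 5*r^2 + 6*r) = r*(r + 1)*(r^2 - 5*r + 6) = r*(r - 3)*(r + 1)*(r - 2)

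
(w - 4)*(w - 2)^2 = w^3 - 8*w^2 + 20*w - 16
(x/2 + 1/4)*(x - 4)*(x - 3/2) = x^3/2 - 5*x^2/2 + 13*x/8 + 3/2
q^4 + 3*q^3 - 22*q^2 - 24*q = q*(q - 4)*(q + 1)*(q + 6)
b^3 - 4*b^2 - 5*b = b*(b - 5)*(b + 1)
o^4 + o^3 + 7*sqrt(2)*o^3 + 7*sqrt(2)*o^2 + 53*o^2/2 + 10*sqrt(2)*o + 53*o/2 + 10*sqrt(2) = (o + 1)*(o + sqrt(2)/2)*(o + 5*sqrt(2)/2)*(o + 4*sqrt(2))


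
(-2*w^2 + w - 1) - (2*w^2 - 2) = -4*w^2 + w + 1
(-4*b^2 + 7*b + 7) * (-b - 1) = 4*b^3 - 3*b^2 - 14*b - 7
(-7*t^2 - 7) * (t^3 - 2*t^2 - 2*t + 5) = -7*t^5 + 14*t^4 + 7*t^3 - 21*t^2 + 14*t - 35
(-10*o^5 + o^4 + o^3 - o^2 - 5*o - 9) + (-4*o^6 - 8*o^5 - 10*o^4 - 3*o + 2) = -4*o^6 - 18*o^5 - 9*o^4 + o^3 - o^2 - 8*o - 7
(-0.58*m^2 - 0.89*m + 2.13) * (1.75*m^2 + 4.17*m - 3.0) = -1.015*m^4 - 3.9761*m^3 + 1.7562*m^2 + 11.5521*m - 6.39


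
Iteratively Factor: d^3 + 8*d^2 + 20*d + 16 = (d + 2)*(d^2 + 6*d + 8) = (d + 2)^2*(d + 4)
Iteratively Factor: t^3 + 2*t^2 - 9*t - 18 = (t + 3)*(t^2 - t - 6) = (t - 3)*(t + 3)*(t + 2)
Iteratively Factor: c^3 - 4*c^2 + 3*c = (c - 3)*(c^2 - c) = c*(c - 3)*(c - 1)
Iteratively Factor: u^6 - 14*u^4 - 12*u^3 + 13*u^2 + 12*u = (u + 1)*(u^5 - u^4 - 13*u^3 + u^2 + 12*u) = (u + 1)*(u + 3)*(u^4 - 4*u^3 - u^2 + 4*u) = (u - 4)*(u + 1)*(u + 3)*(u^3 - u) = (u - 4)*(u + 1)^2*(u + 3)*(u^2 - u) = u*(u - 4)*(u + 1)^2*(u + 3)*(u - 1)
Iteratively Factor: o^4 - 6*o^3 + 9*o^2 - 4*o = (o - 1)*(o^3 - 5*o^2 + 4*o) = (o - 1)^2*(o^2 - 4*o) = (o - 4)*(o - 1)^2*(o)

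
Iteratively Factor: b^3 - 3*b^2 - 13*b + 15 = (b - 1)*(b^2 - 2*b - 15) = (b - 5)*(b - 1)*(b + 3)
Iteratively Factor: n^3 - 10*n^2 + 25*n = (n)*(n^2 - 10*n + 25) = n*(n - 5)*(n - 5)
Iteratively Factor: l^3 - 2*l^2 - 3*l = (l + 1)*(l^2 - 3*l) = (l - 3)*(l + 1)*(l)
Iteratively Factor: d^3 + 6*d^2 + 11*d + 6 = (d + 2)*(d^2 + 4*d + 3) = (d + 1)*(d + 2)*(d + 3)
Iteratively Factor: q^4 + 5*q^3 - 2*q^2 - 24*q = (q + 3)*(q^3 + 2*q^2 - 8*q) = q*(q + 3)*(q^2 + 2*q - 8) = q*(q + 3)*(q + 4)*(q - 2)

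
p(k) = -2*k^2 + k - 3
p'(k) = 1 - 4*k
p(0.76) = -3.40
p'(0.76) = -2.04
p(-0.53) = -4.09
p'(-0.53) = 3.12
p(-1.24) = -7.32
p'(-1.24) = 5.96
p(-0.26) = -3.40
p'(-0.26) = 2.04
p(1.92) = -8.45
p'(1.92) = -6.68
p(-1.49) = -8.93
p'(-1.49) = 6.96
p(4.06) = -31.91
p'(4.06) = -15.24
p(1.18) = -4.60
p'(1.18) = -3.72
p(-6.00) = -81.00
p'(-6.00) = 25.00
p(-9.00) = -174.00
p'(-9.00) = 37.00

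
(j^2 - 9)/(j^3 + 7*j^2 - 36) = (j - 3)/(j^2 + 4*j - 12)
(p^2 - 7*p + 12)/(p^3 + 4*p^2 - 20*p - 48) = (p - 3)/(p^2 + 8*p + 12)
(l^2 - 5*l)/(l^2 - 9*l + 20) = l/(l - 4)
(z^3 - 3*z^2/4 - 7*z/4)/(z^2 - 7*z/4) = z + 1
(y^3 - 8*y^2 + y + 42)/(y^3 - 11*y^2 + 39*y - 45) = (y^2 - 5*y - 14)/(y^2 - 8*y + 15)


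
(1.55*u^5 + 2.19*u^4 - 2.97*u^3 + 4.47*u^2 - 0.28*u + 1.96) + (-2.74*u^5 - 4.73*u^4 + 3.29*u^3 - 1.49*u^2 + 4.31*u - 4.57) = -1.19*u^5 - 2.54*u^4 + 0.32*u^3 + 2.98*u^2 + 4.03*u - 2.61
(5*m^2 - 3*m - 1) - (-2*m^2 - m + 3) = 7*m^2 - 2*m - 4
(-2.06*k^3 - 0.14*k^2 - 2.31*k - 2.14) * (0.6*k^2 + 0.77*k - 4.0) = -1.236*k^5 - 1.6702*k^4 + 6.7462*k^3 - 2.5027*k^2 + 7.5922*k + 8.56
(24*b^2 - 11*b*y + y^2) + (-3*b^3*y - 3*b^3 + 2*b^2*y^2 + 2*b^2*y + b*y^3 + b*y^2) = -3*b^3*y - 3*b^3 + 2*b^2*y^2 + 2*b^2*y + 24*b^2 + b*y^3 + b*y^2 - 11*b*y + y^2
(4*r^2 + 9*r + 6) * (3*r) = 12*r^3 + 27*r^2 + 18*r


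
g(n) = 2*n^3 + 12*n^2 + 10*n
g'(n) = 6*n^2 + 24*n + 10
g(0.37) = 5.44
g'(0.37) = 19.70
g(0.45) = 7.11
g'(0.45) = 22.02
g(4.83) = 553.60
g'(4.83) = 265.89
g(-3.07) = 24.53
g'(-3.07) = -7.13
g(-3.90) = 24.88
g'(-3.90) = 7.66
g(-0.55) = -2.20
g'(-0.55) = -1.38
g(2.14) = 95.96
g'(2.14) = 88.84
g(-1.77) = 8.80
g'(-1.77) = -13.68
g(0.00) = 0.00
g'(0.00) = 10.00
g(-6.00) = -60.00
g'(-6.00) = 82.00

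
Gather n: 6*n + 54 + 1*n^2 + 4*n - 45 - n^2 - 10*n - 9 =0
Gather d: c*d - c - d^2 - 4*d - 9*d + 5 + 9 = -c - d^2 + d*(c - 13) + 14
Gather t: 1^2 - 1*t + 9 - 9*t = 10 - 10*t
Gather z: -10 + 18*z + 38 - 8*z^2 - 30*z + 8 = -8*z^2 - 12*z + 36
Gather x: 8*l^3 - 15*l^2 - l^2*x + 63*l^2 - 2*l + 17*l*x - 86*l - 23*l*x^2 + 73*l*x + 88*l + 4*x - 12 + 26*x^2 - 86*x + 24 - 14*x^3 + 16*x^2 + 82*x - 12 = 8*l^3 + 48*l^2 - 14*x^3 + x^2*(42 - 23*l) + x*(-l^2 + 90*l)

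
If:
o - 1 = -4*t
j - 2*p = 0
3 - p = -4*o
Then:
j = 14 - 32*t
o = 1 - 4*t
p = 7 - 16*t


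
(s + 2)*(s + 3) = s^2 + 5*s + 6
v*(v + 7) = v^2 + 7*v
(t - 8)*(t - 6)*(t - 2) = t^3 - 16*t^2 + 76*t - 96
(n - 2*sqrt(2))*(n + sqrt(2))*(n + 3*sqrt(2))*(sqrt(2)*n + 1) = sqrt(2)*n^4 + 5*n^3 - 8*sqrt(2)*n^2 - 34*n - 12*sqrt(2)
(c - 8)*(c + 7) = c^2 - c - 56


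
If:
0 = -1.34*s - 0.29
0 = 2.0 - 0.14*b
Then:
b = 14.29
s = -0.22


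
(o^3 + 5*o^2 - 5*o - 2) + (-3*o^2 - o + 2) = o^3 + 2*o^2 - 6*o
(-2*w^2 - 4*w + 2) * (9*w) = -18*w^3 - 36*w^2 + 18*w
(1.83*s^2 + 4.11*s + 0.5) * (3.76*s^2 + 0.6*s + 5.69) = 6.8808*s^4 + 16.5516*s^3 + 14.7587*s^2 + 23.6859*s + 2.845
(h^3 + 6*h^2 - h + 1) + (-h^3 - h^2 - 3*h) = 5*h^2 - 4*h + 1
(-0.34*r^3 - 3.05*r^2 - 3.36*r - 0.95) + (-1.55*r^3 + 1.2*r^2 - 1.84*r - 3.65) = -1.89*r^3 - 1.85*r^2 - 5.2*r - 4.6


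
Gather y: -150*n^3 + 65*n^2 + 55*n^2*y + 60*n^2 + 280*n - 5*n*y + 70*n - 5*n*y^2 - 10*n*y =-150*n^3 + 125*n^2 - 5*n*y^2 + 350*n + y*(55*n^2 - 15*n)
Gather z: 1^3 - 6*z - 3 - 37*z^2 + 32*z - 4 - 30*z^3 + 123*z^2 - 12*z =-30*z^3 + 86*z^2 + 14*z - 6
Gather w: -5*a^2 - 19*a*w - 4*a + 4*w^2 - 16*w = -5*a^2 - 4*a + 4*w^2 + w*(-19*a - 16)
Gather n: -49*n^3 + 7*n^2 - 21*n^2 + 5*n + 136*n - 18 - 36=-49*n^3 - 14*n^2 + 141*n - 54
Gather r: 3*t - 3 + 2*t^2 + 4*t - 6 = 2*t^2 + 7*t - 9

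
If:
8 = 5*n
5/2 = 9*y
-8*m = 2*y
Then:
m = -5/72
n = 8/5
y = 5/18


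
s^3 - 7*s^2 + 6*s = s*(s - 6)*(s - 1)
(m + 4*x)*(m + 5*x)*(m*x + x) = m^3*x + 9*m^2*x^2 + m^2*x + 20*m*x^3 + 9*m*x^2 + 20*x^3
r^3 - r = r*(r - 1)*(r + 1)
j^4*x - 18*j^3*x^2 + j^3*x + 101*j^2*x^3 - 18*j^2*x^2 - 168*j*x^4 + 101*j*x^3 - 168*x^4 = (j - 8*x)*(j - 7*x)*(j - 3*x)*(j*x + x)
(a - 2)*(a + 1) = a^2 - a - 2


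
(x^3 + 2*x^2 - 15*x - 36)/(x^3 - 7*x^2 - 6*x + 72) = (x + 3)/(x - 6)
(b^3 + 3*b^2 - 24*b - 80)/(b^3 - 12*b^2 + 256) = (b^2 - b - 20)/(b^2 - 16*b + 64)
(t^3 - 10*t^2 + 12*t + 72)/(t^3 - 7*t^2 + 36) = (t - 6)/(t - 3)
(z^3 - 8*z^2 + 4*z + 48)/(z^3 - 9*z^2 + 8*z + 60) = (z - 4)/(z - 5)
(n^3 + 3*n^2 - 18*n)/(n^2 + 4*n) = (n^2 + 3*n - 18)/(n + 4)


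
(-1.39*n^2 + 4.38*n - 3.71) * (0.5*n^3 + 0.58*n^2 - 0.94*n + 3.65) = -0.695*n^5 + 1.3838*n^4 + 1.992*n^3 - 11.3425*n^2 + 19.4744*n - 13.5415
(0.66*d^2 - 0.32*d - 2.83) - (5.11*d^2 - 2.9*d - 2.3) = -4.45*d^2 + 2.58*d - 0.53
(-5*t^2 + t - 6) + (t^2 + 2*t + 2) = -4*t^2 + 3*t - 4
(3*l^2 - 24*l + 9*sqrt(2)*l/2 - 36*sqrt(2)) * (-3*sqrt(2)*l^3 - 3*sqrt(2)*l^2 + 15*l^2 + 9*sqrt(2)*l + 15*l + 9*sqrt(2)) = -9*sqrt(2)*l^5 + 18*l^4 + 63*sqrt(2)*l^4 - 126*l^3 + 333*sqrt(2)*l^3/2 - 1323*sqrt(2)*l^2/2 - 63*l^2 - 756*sqrt(2)*l - 567*l - 648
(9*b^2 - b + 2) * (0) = 0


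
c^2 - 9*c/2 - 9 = (c - 6)*(c + 3/2)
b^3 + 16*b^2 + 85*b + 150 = (b + 5)^2*(b + 6)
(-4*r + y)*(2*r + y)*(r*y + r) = -8*r^3*y - 8*r^3 - 2*r^2*y^2 - 2*r^2*y + r*y^3 + r*y^2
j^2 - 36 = (j - 6)*(j + 6)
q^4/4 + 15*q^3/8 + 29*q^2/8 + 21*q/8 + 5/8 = (q/4 + 1/4)*(q + 1/2)*(q + 1)*(q + 5)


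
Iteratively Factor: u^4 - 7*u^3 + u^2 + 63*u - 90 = (u - 2)*(u^3 - 5*u^2 - 9*u + 45) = (u - 3)*(u - 2)*(u^2 - 2*u - 15) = (u - 5)*(u - 3)*(u - 2)*(u + 3)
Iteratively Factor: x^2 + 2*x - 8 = (x + 4)*(x - 2)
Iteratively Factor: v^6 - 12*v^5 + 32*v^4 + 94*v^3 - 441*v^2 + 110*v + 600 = (v + 1)*(v^5 - 13*v^4 + 45*v^3 + 49*v^2 - 490*v + 600) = (v + 1)*(v + 3)*(v^4 - 16*v^3 + 93*v^2 - 230*v + 200) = (v - 5)*(v + 1)*(v + 3)*(v^3 - 11*v^2 + 38*v - 40) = (v - 5)*(v - 4)*(v + 1)*(v + 3)*(v^2 - 7*v + 10) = (v - 5)*(v - 4)*(v - 2)*(v + 1)*(v + 3)*(v - 5)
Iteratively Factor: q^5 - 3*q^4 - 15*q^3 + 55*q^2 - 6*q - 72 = (q + 4)*(q^4 - 7*q^3 + 13*q^2 + 3*q - 18) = (q - 3)*(q + 4)*(q^3 - 4*q^2 + q + 6) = (q - 3)^2*(q + 4)*(q^2 - q - 2) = (q - 3)^2*(q + 1)*(q + 4)*(q - 2)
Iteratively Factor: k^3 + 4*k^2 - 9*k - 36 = (k - 3)*(k^2 + 7*k + 12) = (k - 3)*(k + 4)*(k + 3)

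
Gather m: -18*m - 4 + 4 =-18*m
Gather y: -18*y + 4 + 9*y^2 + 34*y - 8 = 9*y^2 + 16*y - 4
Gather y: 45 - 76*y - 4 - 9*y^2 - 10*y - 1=-9*y^2 - 86*y + 40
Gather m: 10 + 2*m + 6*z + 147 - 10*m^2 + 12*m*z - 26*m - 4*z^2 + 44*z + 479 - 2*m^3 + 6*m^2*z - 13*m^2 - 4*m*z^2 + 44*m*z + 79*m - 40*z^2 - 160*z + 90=-2*m^3 + m^2*(6*z - 23) + m*(-4*z^2 + 56*z + 55) - 44*z^2 - 110*z + 726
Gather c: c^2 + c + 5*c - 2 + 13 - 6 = c^2 + 6*c + 5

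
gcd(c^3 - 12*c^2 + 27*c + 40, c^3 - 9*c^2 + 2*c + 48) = c - 8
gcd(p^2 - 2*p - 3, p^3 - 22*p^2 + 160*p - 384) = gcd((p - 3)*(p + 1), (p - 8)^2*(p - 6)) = 1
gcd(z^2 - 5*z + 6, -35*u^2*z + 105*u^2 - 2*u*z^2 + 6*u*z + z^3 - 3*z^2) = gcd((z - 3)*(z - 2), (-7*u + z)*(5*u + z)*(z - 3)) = z - 3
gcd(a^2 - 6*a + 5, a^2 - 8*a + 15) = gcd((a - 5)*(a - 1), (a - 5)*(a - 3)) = a - 5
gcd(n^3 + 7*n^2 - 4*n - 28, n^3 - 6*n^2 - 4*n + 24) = n^2 - 4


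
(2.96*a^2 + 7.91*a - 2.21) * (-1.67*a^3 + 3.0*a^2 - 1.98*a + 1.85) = -4.9432*a^5 - 4.3297*a^4 + 21.5599*a^3 - 16.8158*a^2 + 19.0093*a - 4.0885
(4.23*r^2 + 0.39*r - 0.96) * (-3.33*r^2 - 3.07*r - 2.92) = -14.0859*r^4 - 14.2848*r^3 - 10.3521*r^2 + 1.8084*r + 2.8032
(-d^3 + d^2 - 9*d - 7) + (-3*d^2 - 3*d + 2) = -d^3 - 2*d^2 - 12*d - 5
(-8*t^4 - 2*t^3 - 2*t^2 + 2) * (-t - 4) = 8*t^5 + 34*t^4 + 10*t^3 + 8*t^2 - 2*t - 8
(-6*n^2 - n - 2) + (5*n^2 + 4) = -n^2 - n + 2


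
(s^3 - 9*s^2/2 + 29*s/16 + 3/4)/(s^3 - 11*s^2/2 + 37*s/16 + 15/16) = (s - 4)/(s - 5)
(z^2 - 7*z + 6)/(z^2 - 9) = (z^2 - 7*z + 6)/(z^2 - 9)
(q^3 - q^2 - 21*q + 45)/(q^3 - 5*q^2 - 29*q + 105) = (q - 3)/(q - 7)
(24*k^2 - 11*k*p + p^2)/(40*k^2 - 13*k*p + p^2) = (-3*k + p)/(-5*k + p)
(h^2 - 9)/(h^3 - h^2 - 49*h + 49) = (h^2 - 9)/(h^3 - h^2 - 49*h + 49)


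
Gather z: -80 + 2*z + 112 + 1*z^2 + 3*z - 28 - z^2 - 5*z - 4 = 0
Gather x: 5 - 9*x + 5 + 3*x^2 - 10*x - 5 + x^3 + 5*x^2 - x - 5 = x^3 + 8*x^2 - 20*x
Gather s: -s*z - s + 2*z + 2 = s*(-z - 1) + 2*z + 2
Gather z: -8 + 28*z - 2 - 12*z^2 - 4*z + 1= -12*z^2 + 24*z - 9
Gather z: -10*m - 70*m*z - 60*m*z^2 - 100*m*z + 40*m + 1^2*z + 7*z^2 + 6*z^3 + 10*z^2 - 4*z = 30*m + 6*z^3 + z^2*(17 - 60*m) + z*(-170*m - 3)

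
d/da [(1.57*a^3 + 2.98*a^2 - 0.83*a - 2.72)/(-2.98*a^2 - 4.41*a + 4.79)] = (-4.6786*a^4 - 13.8474*a^3 + 6.9457*a^2 + 12.3372*a - 15.9709)/(8.8804*a^4 + 26.2836*a^3 - 9.1003*a^2 - 42.2478*a + 22.9441)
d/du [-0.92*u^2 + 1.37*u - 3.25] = 1.37 - 1.84*u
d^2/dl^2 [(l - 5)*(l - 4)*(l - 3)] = 6*l - 24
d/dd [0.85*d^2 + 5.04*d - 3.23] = 1.7*d + 5.04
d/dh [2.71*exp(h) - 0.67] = 2.71*exp(h)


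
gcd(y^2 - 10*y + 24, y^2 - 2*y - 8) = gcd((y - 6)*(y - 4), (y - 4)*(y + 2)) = y - 4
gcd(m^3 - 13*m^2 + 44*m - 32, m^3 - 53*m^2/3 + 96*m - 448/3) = m - 8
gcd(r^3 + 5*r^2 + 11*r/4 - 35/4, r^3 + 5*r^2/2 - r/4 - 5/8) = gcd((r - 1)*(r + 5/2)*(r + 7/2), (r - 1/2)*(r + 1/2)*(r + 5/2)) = r + 5/2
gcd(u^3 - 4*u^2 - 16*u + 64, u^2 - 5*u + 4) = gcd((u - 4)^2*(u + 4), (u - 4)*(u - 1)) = u - 4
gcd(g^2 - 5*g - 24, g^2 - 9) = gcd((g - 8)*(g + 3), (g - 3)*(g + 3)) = g + 3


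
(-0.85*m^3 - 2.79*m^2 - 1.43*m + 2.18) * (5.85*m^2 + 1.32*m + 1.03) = -4.9725*m^5 - 17.4435*m^4 - 12.9238*m^3 + 7.9917*m^2 + 1.4047*m + 2.2454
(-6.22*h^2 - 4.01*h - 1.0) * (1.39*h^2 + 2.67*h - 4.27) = -8.6458*h^4 - 22.1813*h^3 + 14.4627*h^2 + 14.4527*h + 4.27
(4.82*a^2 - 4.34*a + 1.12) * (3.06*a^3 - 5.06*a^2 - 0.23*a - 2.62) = 14.7492*a^5 - 37.6696*a^4 + 24.279*a^3 - 17.2974*a^2 + 11.1132*a - 2.9344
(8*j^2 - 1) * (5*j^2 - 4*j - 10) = 40*j^4 - 32*j^3 - 85*j^2 + 4*j + 10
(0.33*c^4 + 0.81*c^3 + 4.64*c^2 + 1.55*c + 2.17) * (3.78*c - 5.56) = 1.2474*c^5 + 1.227*c^4 + 13.0356*c^3 - 19.9394*c^2 - 0.415400000000002*c - 12.0652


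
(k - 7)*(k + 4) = k^2 - 3*k - 28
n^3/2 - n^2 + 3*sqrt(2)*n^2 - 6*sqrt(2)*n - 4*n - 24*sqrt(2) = (n/2 + 1)*(n - 4)*(n + 6*sqrt(2))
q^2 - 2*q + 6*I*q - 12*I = (q - 2)*(q + 6*I)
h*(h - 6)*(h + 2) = h^3 - 4*h^2 - 12*h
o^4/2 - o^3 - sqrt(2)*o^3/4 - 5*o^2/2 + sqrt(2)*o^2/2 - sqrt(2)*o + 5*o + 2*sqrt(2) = (o/2 + sqrt(2)/2)*(o - 2)*(o - 2*sqrt(2))*(o + sqrt(2)/2)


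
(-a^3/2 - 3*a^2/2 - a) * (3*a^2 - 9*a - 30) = -3*a^5/2 + 51*a^3/2 + 54*a^2 + 30*a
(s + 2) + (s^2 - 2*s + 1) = s^2 - s + 3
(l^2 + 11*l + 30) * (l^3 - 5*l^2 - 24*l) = l^5 + 6*l^4 - 49*l^3 - 414*l^2 - 720*l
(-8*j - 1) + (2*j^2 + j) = 2*j^2 - 7*j - 1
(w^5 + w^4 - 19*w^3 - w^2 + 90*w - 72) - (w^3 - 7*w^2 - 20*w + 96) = w^5 + w^4 - 20*w^3 + 6*w^2 + 110*w - 168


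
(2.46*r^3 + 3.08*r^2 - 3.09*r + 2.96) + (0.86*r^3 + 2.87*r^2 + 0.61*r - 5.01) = 3.32*r^3 + 5.95*r^2 - 2.48*r - 2.05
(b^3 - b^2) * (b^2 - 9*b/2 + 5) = b^5 - 11*b^4/2 + 19*b^3/2 - 5*b^2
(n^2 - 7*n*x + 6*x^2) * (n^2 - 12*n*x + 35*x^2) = n^4 - 19*n^3*x + 125*n^2*x^2 - 317*n*x^3 + 210*x^4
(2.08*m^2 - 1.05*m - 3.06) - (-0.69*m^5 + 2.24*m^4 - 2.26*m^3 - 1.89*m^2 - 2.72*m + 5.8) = 0.69*m^5 - 2.24*m^4 + 2.26*m^3 + 3.97*m^2 + 1.67*m - 8.86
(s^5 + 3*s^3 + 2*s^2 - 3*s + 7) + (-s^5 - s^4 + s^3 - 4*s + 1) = -s^4 + 4*s^3 + 2*s^2 - 7*s + 8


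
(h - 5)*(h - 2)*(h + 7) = h^3 - 39*h + 70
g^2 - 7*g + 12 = (g - 4)*(g - 3)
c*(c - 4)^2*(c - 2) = c^4 - 10*c^3 + 32*c^2 - 32*c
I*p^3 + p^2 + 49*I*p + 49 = (p - 7*I)*(p + 7*I)*(I*p + 1)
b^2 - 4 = (b - 2)*(b + 2)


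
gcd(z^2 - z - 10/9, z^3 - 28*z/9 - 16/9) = z + 2/3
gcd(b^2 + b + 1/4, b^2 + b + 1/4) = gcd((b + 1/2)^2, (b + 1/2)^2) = b^2 + b + 1/4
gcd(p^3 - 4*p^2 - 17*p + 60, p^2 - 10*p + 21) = p - 3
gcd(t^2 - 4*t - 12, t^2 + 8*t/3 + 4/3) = t + 2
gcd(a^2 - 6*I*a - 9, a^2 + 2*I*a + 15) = a - 3*I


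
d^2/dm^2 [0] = 0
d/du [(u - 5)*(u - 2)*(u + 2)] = 3*u^2 - 10*u - 4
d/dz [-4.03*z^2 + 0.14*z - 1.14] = 0.14 - 8.06*z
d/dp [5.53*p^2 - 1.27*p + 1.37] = 11.06*p - 1.27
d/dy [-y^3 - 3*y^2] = 3*y*(-y - 2)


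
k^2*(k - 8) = k^3 - 8*k^2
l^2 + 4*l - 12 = (l - 2)*(l + 6)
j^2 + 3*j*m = j*(j + 3*m)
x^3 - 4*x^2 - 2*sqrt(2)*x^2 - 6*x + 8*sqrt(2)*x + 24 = (x - 4)*(x - 3*sqrt(2))*(x + sqrt(2))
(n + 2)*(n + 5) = n^2 + 7*n + 10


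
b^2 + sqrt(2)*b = b*(b + sqrt(2))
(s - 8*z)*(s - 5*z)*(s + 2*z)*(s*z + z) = s^4*z - 11*s^3*z^2 + s^3*z + 14*s^2*z^3 - 11*s^2*z^2 + 80*s*z^4 + 14*s*z^3 + 80*z^4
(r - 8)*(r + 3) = r^2 - 5*r - 24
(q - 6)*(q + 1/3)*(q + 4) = q^3 - 5*q^2/3 - 74*q/3 - 8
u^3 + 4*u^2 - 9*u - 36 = (u - 3)*(u + 3)*(u + 4)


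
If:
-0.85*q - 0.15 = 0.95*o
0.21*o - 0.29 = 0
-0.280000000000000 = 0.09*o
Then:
No Solution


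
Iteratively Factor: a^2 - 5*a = (a - 5)*(a)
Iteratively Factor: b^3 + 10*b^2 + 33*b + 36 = (b + 4)*(b^2 + 6*b + 9) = (b + 3)*(b + 4)*(b + 3)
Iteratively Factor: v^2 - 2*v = (v)*(v - 2)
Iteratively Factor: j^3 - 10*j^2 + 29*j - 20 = (j - 4)*(j^2 - 6*j + 5) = (j - 5)*(j - 4)*(j - 1)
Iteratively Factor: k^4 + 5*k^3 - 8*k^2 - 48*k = (k + 4)*(k^3 + k^2 - 12*k) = (k + 4)^2*(k^2 - 3*k) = (k - 3)*(k + 4)^2*(k)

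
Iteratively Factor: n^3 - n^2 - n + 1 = (n + 1)*(n^2 - 2*n + 1) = (n - 1)*(n + 1)*(n - 1)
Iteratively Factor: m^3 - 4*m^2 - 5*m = (m + 1)*(m^2 - 5*m) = (m - 5)*(m + 1)*(m)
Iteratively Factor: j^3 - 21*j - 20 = (j - 5)*(j^2 + 5*j + 4) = (j - 5)*(j + 1)*(j + 4)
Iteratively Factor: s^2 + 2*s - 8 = (s - 2)*(s + 4)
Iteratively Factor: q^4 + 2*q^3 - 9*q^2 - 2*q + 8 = (q - 1)*(q^3 + 3*q^2 - 6*q - 8) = (q - 1)*(q + 4)*(q^2 - q - 2) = (q - 1)*(q + 1)*(q + 4)*(q - 2)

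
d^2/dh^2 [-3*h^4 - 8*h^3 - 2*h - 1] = 12*h*(-3*h - 4)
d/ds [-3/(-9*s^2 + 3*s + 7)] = 9*(1 - 6*s)/(-9*s^2 + 3*s + 7)^2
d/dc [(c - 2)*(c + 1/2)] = 2*c - 3/2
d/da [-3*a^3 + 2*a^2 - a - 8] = -9*a^2 + 4*a - 1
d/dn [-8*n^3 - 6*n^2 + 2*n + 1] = -24*n^2 - 12*n + 2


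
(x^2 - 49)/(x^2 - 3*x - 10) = (49 - x^2)/(-x^2 + 3*x + 10)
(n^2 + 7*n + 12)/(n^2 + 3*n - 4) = (n + 3)/(n - 1)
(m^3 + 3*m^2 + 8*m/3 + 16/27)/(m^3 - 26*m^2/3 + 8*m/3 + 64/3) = (9*m^2 + 15*m + 4)/(9*(m^2 - 10*m + 16))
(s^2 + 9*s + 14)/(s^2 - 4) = (s + 7)/(s - 2)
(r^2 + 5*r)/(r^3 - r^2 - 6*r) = (r + 5)/(r^2 - r - 6)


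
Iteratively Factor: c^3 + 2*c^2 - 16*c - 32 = (c + 2)*(c^2 - 16) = (c + 2)*(c + 4)*(c - 4)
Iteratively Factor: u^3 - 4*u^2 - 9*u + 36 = (u - 4)*(u^2 - 9) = (u - 4)*(u + 3)*(u - 3)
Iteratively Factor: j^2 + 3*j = (j)*(j + 3)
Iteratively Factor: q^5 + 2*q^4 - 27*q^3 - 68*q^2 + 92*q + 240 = (q - 5)*(q^4 + 7*q^3 + 8*q^2 - 28*q - 48) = (q - 5)*(q + 3)*(q^3 + 4*q^2 - 4*q - 16) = (q - 5)*(q - 2)*(q + 3)*(q^2 + 6*q + 8) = (q - 5)*(q - 2)*(q + 3)*(q + 4)*(q + 2)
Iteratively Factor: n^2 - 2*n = (n - 2)*(n)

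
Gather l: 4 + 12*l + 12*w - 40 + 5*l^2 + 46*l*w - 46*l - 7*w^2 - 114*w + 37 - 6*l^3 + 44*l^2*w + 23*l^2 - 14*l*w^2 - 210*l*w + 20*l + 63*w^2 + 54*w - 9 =-6*l^3 + l^2*(44*w + 28) + l*(-14*w^2 - 164*w - 14) + 56*w^2 - 48*w - 8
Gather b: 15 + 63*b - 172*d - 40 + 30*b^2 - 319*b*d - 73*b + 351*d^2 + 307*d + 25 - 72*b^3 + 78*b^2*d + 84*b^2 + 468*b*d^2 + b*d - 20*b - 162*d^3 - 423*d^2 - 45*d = -72*b^3 + b^2*(78*d + 114) + b*(468*d^2 - 318*d - 30) - 162*d^3 - 72*d^2 + 90*d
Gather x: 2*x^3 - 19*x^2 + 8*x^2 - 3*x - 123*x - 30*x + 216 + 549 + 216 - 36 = 2*x^3 - 11*x^2 - 156*x + 945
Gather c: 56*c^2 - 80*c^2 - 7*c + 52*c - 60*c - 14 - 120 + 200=-24*c^2 - 15*c + 66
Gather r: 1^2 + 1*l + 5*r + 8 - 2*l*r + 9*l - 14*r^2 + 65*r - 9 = 10*l - 14*r^2 + r*(70 - 2*l)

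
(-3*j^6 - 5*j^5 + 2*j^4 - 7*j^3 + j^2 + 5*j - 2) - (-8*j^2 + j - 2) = -3*j^6 - 5*j^5 + 2*j^4 - 7*j^3 + 9*j^2 + 4*j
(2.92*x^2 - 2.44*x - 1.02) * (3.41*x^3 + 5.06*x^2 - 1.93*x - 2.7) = 9.9572*x^5 + 6.4548*x^4 - 21.4602*x^3 - 8.336*x^2 + 8.5566*x + 2.754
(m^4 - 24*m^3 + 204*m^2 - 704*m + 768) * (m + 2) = m^5 - 22*m^4 + 156*m^3 - 296*m^2 - 640*m + 1536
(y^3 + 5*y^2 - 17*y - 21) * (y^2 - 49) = y^5 + 5*y^4 - 66*y^3 - 266*y^2 + 833*y + 1029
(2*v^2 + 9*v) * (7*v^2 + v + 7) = 14*v^4 + 65*v^3 + 23*v^2 + 63*v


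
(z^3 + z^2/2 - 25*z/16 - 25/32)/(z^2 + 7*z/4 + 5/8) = z - 5/4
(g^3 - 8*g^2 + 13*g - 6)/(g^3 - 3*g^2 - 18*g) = (g^2 - 2*g + 1)/(g*(g + 3))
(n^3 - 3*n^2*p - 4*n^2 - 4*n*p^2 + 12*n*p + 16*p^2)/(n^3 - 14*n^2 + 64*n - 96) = (n^2 - 3*n*p - 4*p^2)/(n^2 - 10*n + 24)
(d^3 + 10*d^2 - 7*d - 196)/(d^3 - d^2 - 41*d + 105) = (d^2 + 3*d - 28)/(d^2 - 8*d + 15)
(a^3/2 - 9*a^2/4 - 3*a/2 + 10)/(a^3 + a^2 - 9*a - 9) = (2*a^3 - 9*a^2 - 6*a + 40)/(4*(a^3 + a^2 - 9*a - 9))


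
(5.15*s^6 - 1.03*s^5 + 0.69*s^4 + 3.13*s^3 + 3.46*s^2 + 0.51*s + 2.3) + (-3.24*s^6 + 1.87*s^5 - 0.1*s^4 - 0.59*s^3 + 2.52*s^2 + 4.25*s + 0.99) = 1.91*s^6 + 0.84*s^5 + 0.59*s^4 + 2.54*s^3 + 5.98*s^2 + 4.76*s + 3.29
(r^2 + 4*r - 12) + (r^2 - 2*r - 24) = 2*r^2 + 2*r - 36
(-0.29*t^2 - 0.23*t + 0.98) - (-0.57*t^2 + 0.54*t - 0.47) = 0.28*t^2 - 0.77*t + 1.45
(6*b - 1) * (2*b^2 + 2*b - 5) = 12*b^3 + 10*b^2 - 32*b + 5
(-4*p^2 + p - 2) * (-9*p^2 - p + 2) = 36*p^4 - 5*p^3 + 9*p^2 + 4*p - 4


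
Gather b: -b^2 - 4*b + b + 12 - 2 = -b^2 - 3*b + 10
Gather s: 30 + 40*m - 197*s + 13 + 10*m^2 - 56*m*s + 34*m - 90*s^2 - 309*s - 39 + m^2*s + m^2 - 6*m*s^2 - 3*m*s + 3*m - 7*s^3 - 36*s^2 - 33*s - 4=11*m^2 + 77*m - 7*s^3 + s^2*(-6*m - 126) + s*(m^2 - 59*m - 539)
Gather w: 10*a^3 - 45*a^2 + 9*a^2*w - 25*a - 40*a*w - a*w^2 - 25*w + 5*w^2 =10*a^3 - 45*a^2 - 25*a + w^2*(5 - a) + w*(9*a^2 - 40*a - 25)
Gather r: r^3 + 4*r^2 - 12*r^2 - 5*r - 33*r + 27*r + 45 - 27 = r^3 - 8*r^2 - 11*r + 18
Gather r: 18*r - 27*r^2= -27*r^2 + 18*r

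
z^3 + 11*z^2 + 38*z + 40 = (z + 2)*(z + 4)*(z + 5)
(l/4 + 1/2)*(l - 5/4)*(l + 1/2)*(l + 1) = l^4/4 + 9*l^3/16 - 7*l^2/32 - 27*l/32 - 5/16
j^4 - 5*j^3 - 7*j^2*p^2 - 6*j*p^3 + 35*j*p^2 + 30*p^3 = (j - 5)*(j - 3*p)*(j + p)*(j + 2*p)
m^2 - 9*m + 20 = (m - 5)*(m - 4)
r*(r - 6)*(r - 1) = r^3 - 7*r^2 + 6*r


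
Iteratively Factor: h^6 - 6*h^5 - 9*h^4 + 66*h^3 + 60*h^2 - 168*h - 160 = (h + 2)*(h^5 - 8*h^4 + 7*h^3 + 52*h^2 - 44*h - 80) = (h - 4)*(h + 2)*(h^4 - 4*h^3 - 9*h^2 + 16*h + 20) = (h - 5)*(h - 4)*(h + 2)*(h^3 + h^2 - 4*h - 4) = (h - 5)*(h - 4)*(h - 2)*(h + 2)*(h^2 + 3*h + 2) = (h - 5)*(h - 4)*(h - 2)*(h + 1)*(h + 2)*(h + 2)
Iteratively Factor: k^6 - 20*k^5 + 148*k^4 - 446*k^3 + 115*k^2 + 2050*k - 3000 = (k - 4)*(k^5 - 16*k^4 + 84*k^3 - 110*k^2 - 325*k + 750) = (k - 5)*(k - 4)*(k^4 - 11*k^3 + 29*k^2 + 35*k - 150) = (k - 5)*(k - 4)*(k + 2)*(k^3 - 13*k^2 + 55*k - 75) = (k - 5)^2*(k - 4)*(k + 2)*(k^2 - 8*k + 15) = (k - 5)^3*(k - 4)*(k + 2)*(k - 3)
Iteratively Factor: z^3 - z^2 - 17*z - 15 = (z - 5)*(z^2 + 4*z + 3) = (z - 5)*(z + 3)*(z + 1)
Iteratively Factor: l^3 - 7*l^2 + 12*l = (l - 3)*(l^2 - 4*l) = (l - 4)*(l - 3)*(l)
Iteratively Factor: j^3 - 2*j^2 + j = (j - 1)*(j^2 - j) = (j - 1)^2*(j)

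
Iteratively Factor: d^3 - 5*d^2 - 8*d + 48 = (d - 4)*(d^2 - d - 12) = (d - 4)^2*(d + 3)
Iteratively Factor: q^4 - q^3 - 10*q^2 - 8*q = (q - 4)*(q^3 + 3*q^2 + 2*q) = (q - 4)*(q + 1)*(q^2 + 2*q) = (q - 4)*(q + 1)*(q + 2)*(q)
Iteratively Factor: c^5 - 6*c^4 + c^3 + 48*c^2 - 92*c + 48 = (c - 2)*(c^4 - 4*c^3 - 7*c^2 + 34*c - 24) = (c - 2)^2*(c^3 - 2*c^2 - 11*c + 12) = (c - 4)*(c - 2)^2*(c^2 + 2*c - 3) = (c - 4)*(c - 2)^2*(c - 1)*(c + 3)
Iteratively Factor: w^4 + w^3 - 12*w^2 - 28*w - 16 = (w + 1)*(w^3 - 12*w - 16) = (w - 4)*(w + 1)*(w^2 + 4*w + 4) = (w - 4)*(w + 1)*(w + 2)*(w + 2)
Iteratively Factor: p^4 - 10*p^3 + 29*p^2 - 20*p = (p - 5)*(p^3 - 5*p^2 + 4*p) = (p - 5)*(p - 1)*(p^2 - 4*p) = (p - 5)*(p - 4)*(p - 1)*(p)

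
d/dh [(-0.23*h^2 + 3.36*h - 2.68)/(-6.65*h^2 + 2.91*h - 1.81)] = (21.6747*h^2 - 34.8114*h + 1.7172)/(44.2225*h^4 - 38.703*h^3 + 32.5411*h^2 - 10.5342*h + 3.2761)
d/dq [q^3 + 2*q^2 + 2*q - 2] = 3*q^2 + 4*q + 2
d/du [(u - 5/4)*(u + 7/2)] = 2*u + 9/4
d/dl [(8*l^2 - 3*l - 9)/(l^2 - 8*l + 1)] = (-61*l^2 + 34*l - 75)/(l^4 - 16*l^3 + 66*l^2 - 16*l + 1)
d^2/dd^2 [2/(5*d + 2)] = 100/(5*d + 2)^3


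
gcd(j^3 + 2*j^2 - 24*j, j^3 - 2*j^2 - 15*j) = j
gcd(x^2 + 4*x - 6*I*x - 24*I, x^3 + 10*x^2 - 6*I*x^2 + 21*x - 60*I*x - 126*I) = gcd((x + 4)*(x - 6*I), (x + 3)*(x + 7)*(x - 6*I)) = x - 6*I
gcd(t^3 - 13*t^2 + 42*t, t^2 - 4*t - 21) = t - 7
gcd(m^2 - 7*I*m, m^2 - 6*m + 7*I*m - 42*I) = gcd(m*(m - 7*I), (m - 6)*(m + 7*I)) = 1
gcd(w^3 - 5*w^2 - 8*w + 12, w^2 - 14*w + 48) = w - 6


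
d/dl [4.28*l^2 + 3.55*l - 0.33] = 8.56*l + 3.55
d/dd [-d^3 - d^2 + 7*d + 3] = -3*d^2 - 2*d + 7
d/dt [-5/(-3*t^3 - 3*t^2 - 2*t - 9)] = 5*(-9*t^2 - 6*t - 2)/(3*t^3 + 3*t^2 + 2*t + 9)^2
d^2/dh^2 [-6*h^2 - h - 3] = -12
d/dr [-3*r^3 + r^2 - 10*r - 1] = -9*r^2 + 2*r - 10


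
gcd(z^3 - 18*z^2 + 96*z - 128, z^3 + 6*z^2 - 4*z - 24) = z - 2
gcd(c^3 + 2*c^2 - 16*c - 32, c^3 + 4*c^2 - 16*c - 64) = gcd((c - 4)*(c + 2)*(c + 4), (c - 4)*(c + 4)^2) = c^2 - 16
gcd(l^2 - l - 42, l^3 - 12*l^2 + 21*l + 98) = l - 7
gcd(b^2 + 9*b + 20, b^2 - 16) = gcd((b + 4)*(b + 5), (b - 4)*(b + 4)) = b + 4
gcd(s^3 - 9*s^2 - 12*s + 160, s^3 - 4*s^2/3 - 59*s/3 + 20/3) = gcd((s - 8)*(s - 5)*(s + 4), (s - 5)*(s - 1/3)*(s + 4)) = s^2 - s - 20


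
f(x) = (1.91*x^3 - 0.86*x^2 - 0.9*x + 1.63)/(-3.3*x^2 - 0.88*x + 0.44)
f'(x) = (6.6*x + 0.88)*(1.91*x^3 - 0.86*x^2 - 0.9*x + 1.63)/(-3.3*x^2 - 0.88*x + 0.44)^2 + (5.73*x^2 - 1.72*x - 0.9)/(-3.3*x^2 - 0.88*x + 0.44) = (-6.303*x^4 - 3.3616*x^3 + 0.308*x^2 + 10.0012*x + 1.0384)/(10.89*x^4 + 5.808*x^3 - 2.1296*x^2 - 0.7744*x + 0.1936)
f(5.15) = -2.57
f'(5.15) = -0.58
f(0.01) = 3.76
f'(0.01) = 6.13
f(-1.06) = 0.28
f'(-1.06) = -2.42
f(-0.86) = -0.44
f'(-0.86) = -5.59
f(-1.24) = 0.63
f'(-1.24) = -1.54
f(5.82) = -2.95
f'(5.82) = -0.58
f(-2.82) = 1.95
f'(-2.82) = -0.64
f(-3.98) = 2.67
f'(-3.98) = -0.60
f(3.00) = -1.34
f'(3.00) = -0.56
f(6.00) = -3.06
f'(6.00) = -0.58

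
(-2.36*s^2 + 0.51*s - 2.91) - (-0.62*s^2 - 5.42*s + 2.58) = -1.74*s^2 + 5.93*s - 5.49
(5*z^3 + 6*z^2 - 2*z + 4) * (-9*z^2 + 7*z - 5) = -45*z^5 - 19*z^4 + 35*z^3 - 80*z^2 + 38*z - 20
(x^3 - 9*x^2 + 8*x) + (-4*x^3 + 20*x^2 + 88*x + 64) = -3*x^3 + 11*x^2 + 96*x + 64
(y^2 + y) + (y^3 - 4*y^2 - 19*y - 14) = y^3 - 3*y^2 - 18*y - 14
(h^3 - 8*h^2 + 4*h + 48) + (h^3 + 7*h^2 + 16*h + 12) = 2*h^3 - h^2 + 20*h + 60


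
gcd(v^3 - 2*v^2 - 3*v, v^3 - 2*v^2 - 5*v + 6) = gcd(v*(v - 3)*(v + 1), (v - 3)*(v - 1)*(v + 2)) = v - 3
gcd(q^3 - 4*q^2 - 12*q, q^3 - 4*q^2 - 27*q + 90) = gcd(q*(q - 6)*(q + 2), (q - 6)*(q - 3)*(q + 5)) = q - 6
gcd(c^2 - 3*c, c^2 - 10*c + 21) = c - 3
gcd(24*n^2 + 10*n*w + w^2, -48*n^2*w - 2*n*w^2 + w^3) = 6*n + w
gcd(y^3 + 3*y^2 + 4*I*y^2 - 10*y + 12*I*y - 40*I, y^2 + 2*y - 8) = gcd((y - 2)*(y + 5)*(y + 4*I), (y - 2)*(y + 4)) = y - 2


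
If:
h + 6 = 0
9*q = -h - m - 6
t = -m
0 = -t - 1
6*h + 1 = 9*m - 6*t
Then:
No Solution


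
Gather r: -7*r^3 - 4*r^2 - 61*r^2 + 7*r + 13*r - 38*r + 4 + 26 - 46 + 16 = -7*r^3 - 65*r^2 - 18*r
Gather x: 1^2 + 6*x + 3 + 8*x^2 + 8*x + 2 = 8*x^2 + 14*x + 6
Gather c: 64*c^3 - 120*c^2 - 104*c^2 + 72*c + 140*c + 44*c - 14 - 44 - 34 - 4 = 64*c^3 - 224*c^2 + 256*c - 96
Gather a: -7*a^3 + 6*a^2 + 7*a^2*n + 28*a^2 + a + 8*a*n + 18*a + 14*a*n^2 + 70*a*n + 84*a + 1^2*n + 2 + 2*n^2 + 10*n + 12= -7*a^3 + a^2*(7*n + 34) + a*(14*n^2 + 78*n + 103) + 2*n^2 + 11*n + 14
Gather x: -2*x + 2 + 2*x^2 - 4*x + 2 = 2*x^2 - 6*x + 4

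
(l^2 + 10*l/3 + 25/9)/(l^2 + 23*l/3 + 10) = (l + 5/3)/(l + 6)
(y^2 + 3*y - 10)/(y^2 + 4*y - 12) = (y + 5)/(y + 6)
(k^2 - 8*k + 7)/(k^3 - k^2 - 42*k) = (k - 1)/(k*(k + 6))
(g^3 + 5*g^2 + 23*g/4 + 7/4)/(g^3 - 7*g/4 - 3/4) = (2*g + 7)/(2*g - 3)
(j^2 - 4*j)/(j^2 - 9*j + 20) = j/(j - 5)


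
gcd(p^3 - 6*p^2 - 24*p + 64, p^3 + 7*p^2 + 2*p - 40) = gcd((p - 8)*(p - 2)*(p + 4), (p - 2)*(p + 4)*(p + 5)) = p^2 + 2*p - 8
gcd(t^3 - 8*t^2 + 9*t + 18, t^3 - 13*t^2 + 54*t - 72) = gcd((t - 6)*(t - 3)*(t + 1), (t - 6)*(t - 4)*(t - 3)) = t^2 - 9*t + 18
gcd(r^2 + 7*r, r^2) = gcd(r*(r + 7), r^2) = r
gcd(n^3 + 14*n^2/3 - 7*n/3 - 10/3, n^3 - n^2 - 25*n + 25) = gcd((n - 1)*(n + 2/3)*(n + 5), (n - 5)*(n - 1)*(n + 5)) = n^2 + 4*n - 5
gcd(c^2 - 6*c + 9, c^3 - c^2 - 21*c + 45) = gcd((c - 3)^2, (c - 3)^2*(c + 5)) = c^2 - 6*c + 9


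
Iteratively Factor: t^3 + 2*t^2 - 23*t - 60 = (t + 3)*(t^2 - t - 20) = (t - 5)*(t + 3)*(t + 4)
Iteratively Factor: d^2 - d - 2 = (d - 2)*(d + 1)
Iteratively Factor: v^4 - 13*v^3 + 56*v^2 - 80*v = (v)*(v^3 - 13*v^2 + 56*v - 80) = v*(v - 4)*(v^2 - 9*v + 20) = v*(v - 5)*(v - 4)*(v - 4)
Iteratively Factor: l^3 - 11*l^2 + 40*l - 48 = (l - 4)*(l^2 - 7*l + 12) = (l - 4)*(l - 3)*(l - 4)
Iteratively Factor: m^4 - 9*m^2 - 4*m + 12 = (m - 1)*(m^3 + m^2 - 8*m - 12) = (m - 1)*(m + 2)*(m^2 - m - 6) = (m - 3)*(m - 1)*(m + 2)*(m + 2)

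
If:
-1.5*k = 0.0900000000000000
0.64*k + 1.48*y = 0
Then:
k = -0.06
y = 0.03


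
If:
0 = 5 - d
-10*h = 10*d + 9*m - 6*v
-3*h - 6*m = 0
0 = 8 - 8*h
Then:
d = 5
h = 1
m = -1/2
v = 37/4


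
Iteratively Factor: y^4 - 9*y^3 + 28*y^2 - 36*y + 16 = (y - 4)*(y^3 - 5*y^2 + 8*y - 4) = (y - 4)*(y - 2)*(y^2 - 3*y + 2) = (y - 4)*(y - 2)^2*(y - 1)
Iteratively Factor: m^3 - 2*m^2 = (m)*(m^2 - 2*m) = m*(m - 2)*(m)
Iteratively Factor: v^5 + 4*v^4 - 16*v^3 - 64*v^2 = (v + 4)*(v^4 - 16*v^2) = v*(v + 4)*(v^3 - 16*v) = v^2*(v + 4)*(v^2 - 16) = v^2*(v - 4)*(v + 4)*(v + 4)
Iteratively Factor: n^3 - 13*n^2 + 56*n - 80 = (n - 4)*(n^2 - 9*n + 20) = (n - 4)^2*(n - 5)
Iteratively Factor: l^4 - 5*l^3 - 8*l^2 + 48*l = (l + 3)*(l^3 - 8*l^2 + 16*l) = (l - 4)*(l + 3)*(l^2 - 4*l) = (l - 4)^2*(l + 3)*(l)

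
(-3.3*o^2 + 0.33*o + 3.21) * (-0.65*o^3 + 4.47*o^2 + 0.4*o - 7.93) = 2.145*o^5 - 14.9655*o^4 - 1.9314*o^3 + 40.6497*o^2 - 1.3329*o - 25.4553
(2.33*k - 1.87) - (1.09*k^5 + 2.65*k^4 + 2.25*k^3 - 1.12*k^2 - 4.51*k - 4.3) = -1.09*k^5 - 2.65*k^4 - 2.25*k^3 + 1.12*k^2 + 6.84*k + 2.43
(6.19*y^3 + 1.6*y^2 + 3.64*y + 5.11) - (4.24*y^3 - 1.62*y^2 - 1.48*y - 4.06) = 1.95*y^3 + 3.22*y^2 + 5.12*y + 9.17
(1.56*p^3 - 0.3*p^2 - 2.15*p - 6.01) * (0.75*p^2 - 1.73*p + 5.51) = 1.17*p^5 - 2.9238*p^4 + 7.5021*p^3 - 2.441*p^2 - 1.4492*p - 33.1151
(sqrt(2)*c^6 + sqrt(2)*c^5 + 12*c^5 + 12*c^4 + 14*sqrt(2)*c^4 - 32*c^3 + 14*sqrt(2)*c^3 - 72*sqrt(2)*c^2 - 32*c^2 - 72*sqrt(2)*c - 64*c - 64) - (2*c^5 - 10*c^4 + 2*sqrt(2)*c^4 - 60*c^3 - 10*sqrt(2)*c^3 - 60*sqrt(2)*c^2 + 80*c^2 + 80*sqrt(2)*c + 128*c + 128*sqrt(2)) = sqrt(2)*c^6 + sqrt(2)*c^5 + 10*c^5 + 12*sqrt(2)*c^4 + 22*c^4 + 28*c^3 + 24*sqrt(2)*c^3 - 112*c^2 - 12*sqrt(2)*c^2 - 152*sqrt(2)*c - 192*c - 128*sqrt(2) - 64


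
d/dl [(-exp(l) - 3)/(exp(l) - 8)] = 11*exp(l)/(exp(l) - 8)^2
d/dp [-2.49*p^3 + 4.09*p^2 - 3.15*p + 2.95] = -7.47*p^2 + 8.18*p - 3.15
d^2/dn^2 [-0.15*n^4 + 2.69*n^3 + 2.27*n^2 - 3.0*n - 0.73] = -1.8*n^2 + 16.14*n + 4.54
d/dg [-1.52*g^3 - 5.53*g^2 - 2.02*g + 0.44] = -4.56*g^2 - 11.06*g - 2.02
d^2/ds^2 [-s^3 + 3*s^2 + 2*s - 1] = 6 - 6*s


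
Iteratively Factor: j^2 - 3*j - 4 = (j - 4)*(j + 1)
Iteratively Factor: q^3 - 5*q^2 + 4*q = (q - 1)*(q^2 - 4*q) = (q - 4)*(q - 1)*(q)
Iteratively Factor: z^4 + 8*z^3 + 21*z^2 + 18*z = (z + 3)*(z^3 + 5*z^2 + 6*z) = (z + 2)*(z + 3)*(z^2 + 3*z) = (z + 2)*(z + 3)^2*(z)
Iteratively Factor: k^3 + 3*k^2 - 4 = (k + 2)*(k^2 + k - 2) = (k - 1)*(k + 2)*(k + 2)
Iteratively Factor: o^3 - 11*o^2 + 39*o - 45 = (o - 3)*(o^2 - 8*o + 15) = (o - 3)^2*(o - 5)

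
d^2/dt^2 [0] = 0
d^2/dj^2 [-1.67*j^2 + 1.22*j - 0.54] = -3.34000000000000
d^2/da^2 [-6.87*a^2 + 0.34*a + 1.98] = -13.7400000000000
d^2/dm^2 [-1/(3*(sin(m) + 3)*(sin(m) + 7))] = (4*sin(m)^4 + 30*sin(m)^3 + 10*sin(m)^2 - 270*sin(m) - 158)/(3*(sin(m) + 3)^3*(sin(m) + 7)^3)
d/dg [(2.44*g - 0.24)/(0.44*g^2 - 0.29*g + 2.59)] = (-1.0736*g^2 + 0.2112*g + 6.25)/(0.1936*g^4 - 0.2552*g^3 + 2.3633*g^2 - 1.5022*g + 6.7081)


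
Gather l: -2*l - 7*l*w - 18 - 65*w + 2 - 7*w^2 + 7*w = l*(-7*w - 2) - 7*w^2 - 58*w - 16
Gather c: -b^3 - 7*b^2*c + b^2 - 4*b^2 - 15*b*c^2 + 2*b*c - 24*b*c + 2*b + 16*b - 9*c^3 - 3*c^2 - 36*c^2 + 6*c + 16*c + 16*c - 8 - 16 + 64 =-b^3 - 3*b^2 + 18*b - 9*c^3 + c^2*(-15*b - 39) + c*(-7*b^2 - 22*b + 38) + 40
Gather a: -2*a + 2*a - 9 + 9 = 0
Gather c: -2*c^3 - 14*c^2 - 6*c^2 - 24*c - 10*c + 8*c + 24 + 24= -2*c^3 - 20*c^2 - 26*c + 48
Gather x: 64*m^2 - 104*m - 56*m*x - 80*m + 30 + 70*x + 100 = 64*m^2 - 184*m + x*(70 - 56*m) + 130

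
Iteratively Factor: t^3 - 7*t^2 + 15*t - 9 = (t - 3)*(t^2 - 4*t + 3) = (t - 3)*(t - 1)*(t - 3)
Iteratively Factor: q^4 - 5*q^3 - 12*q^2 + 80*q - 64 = (q - 1)*(q^3 - 4*q^2 - 16*q + 64) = (q - 4)*(q - 1)*(q^2 - 16) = (q - 4)^2*(q - 1)*(q + 4)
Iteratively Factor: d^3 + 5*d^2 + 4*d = (d + 4)*(d^2 + d) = (d + 1)*(d + 4)*(d)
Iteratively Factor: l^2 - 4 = (l + 2)*(l - 2)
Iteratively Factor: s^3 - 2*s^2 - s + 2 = (s - 2)*(s^2 - 1) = (s - 2)*(s + 1)*(s - 1)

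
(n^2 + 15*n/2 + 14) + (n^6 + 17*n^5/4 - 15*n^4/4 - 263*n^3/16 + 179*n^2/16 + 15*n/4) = n^6 + 17*n^5/4 - 15*n^4/4 - 263*n^3/16 + 195*n^2/16 + 45*n/4 + 14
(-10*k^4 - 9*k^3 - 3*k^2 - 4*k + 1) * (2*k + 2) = -20*k^5 - 38*k^4 - 24*k^3 - 14*k^2 - 6*k + 2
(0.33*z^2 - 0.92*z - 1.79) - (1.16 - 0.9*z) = 0.33*z^2 - 0.02*z - 2.95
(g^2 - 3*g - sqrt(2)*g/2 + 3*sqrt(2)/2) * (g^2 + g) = g^4 - 2*g^3 - sqrt(2)*g^3/2 - 3*g^2 + sqrt(2)*g^2 + 3*sqrt(2)*g/2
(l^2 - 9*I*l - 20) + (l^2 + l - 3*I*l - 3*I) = 2*l^2 + l - 12*I*l - 20 - 3*I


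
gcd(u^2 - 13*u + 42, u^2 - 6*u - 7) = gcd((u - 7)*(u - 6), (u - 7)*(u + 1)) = u - 7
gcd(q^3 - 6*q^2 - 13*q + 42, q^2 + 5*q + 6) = q + 3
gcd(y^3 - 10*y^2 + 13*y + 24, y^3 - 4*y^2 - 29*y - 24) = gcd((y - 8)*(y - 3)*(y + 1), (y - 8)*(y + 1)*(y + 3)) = y^2 - 7*y - 8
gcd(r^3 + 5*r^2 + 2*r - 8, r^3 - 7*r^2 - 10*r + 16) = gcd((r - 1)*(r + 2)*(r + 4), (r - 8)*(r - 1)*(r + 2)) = r^2 + r - 2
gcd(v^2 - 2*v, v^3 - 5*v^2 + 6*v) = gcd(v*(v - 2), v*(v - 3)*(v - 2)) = v^2 - 2*v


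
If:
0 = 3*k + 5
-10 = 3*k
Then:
No Solution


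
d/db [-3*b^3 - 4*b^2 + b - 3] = -9*b^2 - 8*b + 1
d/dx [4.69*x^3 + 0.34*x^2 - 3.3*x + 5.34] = 14.07*x^2 + 0.68*x - 3.3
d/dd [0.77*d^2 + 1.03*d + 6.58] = 1.54*d + 1.03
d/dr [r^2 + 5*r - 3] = 2*r + 5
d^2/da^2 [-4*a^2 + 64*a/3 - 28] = -8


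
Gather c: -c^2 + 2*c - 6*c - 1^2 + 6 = -c^2 - 4*c + 5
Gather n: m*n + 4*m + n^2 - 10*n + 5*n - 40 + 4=4*m + n^2 + n*(m - 5) - 36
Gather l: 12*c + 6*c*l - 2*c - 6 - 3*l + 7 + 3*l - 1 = 6*c*l + 10*c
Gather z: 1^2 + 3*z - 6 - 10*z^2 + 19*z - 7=-10*z^2 + 22*z - 12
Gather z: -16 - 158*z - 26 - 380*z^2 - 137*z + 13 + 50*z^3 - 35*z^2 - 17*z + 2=50*z^3 - 415*z^2 - 312*z - 27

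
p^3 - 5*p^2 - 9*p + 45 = (p - 5)*(p - 3)*(p + 3)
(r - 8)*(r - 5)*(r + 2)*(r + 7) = r^4 - 4*r^3 - 63*r^2 + 178*r + 560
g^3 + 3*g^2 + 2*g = g*(g + 1)*(g + 2)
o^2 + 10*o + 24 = (o + 4)*(o + 6)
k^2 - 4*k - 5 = (k - 5)*(k + 1)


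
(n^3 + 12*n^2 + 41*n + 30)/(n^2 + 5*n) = n + 7 + 6/n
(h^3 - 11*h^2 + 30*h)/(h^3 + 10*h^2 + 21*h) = (h^2 - 11*h + 30)/(h^2 + 10*h + 21)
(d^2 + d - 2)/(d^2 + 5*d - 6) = (d + 2)/(d + 6)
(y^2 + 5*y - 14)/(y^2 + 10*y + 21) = (y - 2)/(y + 3)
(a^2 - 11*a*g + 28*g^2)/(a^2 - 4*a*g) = (a - 7*g)/a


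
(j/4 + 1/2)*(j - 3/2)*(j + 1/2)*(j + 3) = j^4/4 + j^3 + j^2/16 - 39*j/16 - 9/8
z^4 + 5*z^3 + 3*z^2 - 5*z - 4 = (z - 1)*(z + 1)^2*(z + 4)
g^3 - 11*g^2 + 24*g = g*(g - 8)*(g - 3)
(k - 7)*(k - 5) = k^2 - 12*k + 35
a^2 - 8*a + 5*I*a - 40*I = (a - 8)*(a + 5*I)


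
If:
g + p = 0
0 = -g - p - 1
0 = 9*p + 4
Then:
No Solution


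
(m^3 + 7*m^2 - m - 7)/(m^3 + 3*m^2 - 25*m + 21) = (m + 1)/(m - 3)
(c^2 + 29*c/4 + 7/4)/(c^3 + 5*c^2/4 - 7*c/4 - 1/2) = (c + 7)/(c^2 + c - 2)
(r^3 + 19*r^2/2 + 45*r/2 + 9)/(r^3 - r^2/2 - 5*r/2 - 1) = (r^2 + 9*r + 18)/(r^2 - r - 2)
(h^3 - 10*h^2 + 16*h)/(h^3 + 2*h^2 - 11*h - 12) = h*(h^2 - 10*h + 16)/(h^3 + 2*h^2 - 11*h - 12)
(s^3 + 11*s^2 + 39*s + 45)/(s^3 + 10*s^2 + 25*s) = (s^2 + 6*s + 9)/(s*(s + 5))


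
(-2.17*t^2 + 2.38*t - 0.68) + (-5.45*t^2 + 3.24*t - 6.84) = -7.62*t^2 + 5.62*t - 7.52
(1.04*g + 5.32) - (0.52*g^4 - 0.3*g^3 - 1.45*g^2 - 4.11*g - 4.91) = -0.52*g^4 + 0.3*g^3 + 1.45*g^2 + 5.15*g + 10.23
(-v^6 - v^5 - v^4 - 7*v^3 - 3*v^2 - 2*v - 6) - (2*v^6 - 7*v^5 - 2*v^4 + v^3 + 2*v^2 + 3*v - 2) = -3*v^6 + 6*v^5 + v^4 - 8*v^3 - 5*v^2 - 5*v - 4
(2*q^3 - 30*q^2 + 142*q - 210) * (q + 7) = 2*q^4 - 16*q^3 - 68*q^2 + 784*q - 1470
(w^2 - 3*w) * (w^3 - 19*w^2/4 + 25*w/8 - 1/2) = w^5 - 31*w^4/4 + 139*w^3/8 - 79*w^2/8 + 3*w/2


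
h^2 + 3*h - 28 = (h - 4)*(h + 7)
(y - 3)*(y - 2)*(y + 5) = y^3 - 19*y + 30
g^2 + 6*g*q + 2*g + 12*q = (g + 2)*(g + 6*q)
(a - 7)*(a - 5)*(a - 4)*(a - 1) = a^4 - 17*a^3 + 99*a^2 - 223*a + 140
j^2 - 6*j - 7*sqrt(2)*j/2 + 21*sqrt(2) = (j - 6)*(j - 7*sqrt(2)/2)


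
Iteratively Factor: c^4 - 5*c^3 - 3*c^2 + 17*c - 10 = (c + 2)*(c^3 - 7*c^2 + 11*c - 5) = (c - 1)*(c + 2)*(c^2 - 6*c + 5) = (c - 1)^2*(c + 2)*(c - 5)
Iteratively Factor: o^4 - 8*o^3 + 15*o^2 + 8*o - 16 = (o - 1)*(o^3 - 7*o^2 + 8*o + 16) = (o - 4)*(o - 1)*(o^2 - 3*o - 4) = (o - 4)*(o - 1)*(o + 1)*(o - 4)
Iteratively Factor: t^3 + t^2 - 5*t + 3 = (t - 1)*(t^2 + 2*t - 3) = (t - 1)^2*(t + 3)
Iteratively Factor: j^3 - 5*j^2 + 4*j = (j)*(j^2 - 5*j + 4) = j*(j - 4)*(j - 1)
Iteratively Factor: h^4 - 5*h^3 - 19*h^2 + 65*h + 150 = (h - 5)*(h^3 - 19*h - 30) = (h - 5)*(h + 3)*(h^2 - 3*h - 10) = (h - 5)*(h + 2)*(h + 3)*(h - 5)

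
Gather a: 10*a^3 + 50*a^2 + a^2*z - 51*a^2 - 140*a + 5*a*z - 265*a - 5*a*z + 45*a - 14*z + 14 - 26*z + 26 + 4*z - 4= 10*a^3 + a^2*(z - 1) - 360*a - 36*z + 36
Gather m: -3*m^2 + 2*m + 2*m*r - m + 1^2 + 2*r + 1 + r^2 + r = -3*m^2 + m*(2*r + 1) + r^2 + 3*r + 2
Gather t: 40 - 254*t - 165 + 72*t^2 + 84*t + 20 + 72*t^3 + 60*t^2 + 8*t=72*t^3 + 132*t^2 - 162*t - 105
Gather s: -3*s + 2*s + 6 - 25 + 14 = -s - 5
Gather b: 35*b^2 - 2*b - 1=35*b^2 - 2*b - 1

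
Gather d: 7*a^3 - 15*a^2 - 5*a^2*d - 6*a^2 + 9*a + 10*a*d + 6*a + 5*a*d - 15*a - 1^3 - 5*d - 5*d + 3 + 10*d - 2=7*a^3 - 21*a^2 + d*(-5*a^2 + 15*a)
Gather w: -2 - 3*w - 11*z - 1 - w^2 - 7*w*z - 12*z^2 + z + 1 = -w^2 + w*(-7*z - 3) - 12*z^2 - 10*z - 2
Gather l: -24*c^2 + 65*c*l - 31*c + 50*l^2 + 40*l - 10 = -24*c^2 - 31*c + 50*l^2 + l*(65*c + 40) - 10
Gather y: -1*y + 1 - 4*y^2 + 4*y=-4*y^2 + 3*y + 1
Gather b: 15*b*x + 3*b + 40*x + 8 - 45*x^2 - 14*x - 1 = b*(15*x + 3) - 45*x^2 + 26*x + 7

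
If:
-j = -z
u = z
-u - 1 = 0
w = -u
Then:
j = -1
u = -1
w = 1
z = -1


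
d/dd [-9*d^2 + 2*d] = 2 - 18*d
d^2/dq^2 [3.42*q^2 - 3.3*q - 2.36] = 6.84000000000000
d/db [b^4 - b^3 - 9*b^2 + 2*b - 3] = 4*b^3 - 3*b^2 - 18*b + 2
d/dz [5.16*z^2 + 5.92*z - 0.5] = 10.32*z + 5.92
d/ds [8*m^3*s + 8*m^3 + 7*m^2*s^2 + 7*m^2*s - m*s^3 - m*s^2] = m*(8*m^2 + 14*m*s + 7*m - 3*s^2 - 2*s)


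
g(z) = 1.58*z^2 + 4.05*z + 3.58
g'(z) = 3.16*z + 4.05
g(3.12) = 31.60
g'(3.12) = 13.91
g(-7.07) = 53.92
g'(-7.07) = -18.29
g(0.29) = 4.89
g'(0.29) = 4.97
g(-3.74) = 10.53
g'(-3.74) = -7.77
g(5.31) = 69.64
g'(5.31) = 20.83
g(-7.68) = 65.67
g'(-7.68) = -20.22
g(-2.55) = 3.53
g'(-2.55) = -4.01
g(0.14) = 4.18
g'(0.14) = 4.49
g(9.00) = 168.01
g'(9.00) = 32.49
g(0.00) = 3.58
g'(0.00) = 4.05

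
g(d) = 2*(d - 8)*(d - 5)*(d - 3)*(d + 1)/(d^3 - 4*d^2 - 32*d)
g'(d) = 2*(d - 8)*(d - 5)*(d - 3)*(d + 1)*(-3*d^2 + 8*d + 32)/(d^3 - 4*d^2 - 32*d)^2 + 2*(d - 8)*(d - 5)*(d - 3)/(d^3 - 4*d^2 - 32*d) + 2*(d - 8)*(d - 5)*(d + 1)/(d^3 - 4*d^2 - 32*d) + 2*(d - 8)*(d - 3)*(d + 1)/(d^3 - 4*d^2 - 32*d) + 2*(d - 5)*(d - 3)*(d + 1)/(d^3 - 4*d^2 - 32*d)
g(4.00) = -0.31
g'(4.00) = 0.05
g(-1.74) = 12.02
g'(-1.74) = -18.98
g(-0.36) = -17.59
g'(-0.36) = -63.00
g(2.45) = 0.61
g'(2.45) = -1.52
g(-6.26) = -77.53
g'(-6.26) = -16.69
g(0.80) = 8.66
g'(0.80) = -13.82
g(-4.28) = -369.81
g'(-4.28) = -1203.77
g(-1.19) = 2.95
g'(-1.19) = -15.26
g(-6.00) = -82.50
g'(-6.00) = -21.83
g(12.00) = 8.53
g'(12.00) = 1.58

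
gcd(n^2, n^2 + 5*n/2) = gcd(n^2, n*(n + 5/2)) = n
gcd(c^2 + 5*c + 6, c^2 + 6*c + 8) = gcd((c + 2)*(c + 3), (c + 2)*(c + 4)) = c + 2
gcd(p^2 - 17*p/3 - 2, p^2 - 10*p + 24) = p - 6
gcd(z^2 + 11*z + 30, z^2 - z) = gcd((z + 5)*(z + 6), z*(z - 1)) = 1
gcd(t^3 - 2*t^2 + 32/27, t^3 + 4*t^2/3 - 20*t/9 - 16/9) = t^2 - 2*t/3 - 8/9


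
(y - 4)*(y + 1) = y^2 - 3*y - 4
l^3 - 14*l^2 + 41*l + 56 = (l - 8)*(l - 7)*(l + 1)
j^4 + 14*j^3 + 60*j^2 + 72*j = j*(j + 2)*(j + 6)^2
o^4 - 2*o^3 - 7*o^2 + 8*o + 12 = (o - 3)*(o - 2)*(o + 1)*(o + 2)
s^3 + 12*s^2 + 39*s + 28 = (s + 1)*(s + 4)*(s + 7)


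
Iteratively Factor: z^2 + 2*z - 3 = (z - 1)*(z + 3)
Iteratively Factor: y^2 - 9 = (y + 3)*(y - 3)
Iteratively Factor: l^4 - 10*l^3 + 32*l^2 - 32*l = (l - 4)*(l^3 - 6*l^2 + 8*l) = (l - 4)^2*(l^2 - 2*l) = l*(l - 4)^2*(l - 2)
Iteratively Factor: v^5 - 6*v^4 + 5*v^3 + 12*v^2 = (v - 3)*(v^4 - 3*v^3 - 4*v^2) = (v - 3)*(v + 1)*(v^3 - 4*v^2) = (v - 4)*(v - 3)*(v + 1)*(v^2) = v*(v - 4)*(v - 3)*(v + 1)*(v)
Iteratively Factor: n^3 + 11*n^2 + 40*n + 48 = (n + 3)*(n^2 + 8*n + 16) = (n + 3)*(n + 4)*(n + 4)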